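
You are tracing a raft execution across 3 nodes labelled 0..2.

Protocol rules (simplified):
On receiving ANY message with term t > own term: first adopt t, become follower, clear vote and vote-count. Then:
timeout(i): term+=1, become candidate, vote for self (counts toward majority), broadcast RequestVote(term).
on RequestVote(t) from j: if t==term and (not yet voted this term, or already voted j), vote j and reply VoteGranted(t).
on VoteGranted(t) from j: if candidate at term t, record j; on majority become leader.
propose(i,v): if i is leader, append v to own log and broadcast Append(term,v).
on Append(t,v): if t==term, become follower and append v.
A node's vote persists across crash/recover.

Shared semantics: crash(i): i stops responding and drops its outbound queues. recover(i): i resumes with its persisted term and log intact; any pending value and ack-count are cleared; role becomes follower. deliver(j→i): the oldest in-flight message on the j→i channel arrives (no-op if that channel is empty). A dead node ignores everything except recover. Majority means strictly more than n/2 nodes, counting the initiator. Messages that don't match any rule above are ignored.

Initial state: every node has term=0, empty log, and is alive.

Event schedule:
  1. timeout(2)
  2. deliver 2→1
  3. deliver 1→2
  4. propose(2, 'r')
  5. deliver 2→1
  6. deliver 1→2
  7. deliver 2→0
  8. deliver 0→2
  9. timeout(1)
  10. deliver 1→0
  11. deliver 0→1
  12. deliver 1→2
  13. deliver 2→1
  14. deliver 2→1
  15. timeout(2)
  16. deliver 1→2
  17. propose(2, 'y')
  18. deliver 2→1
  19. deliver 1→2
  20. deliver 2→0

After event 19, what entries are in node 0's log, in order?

[1] timeout(2) → N2(cand t1 [-])
[2] deliver 2→1 → N1(foll t1 [-])
[3] deliver 1→2 → N2(lead t1 [-])
[4] propose(2,'r') → N2(lead t1 [r])
[5] deliver 2→1 → N1(foll t1 [r])
[6] deliver 1→2 → ∅
[7] deliver 2→0 → N0(foll t1 [-])
[8] deliver 0→2 → ∅
[9] timeout(1) → N1(cand t2 [r])
[10] deliver 1→0 → N0(foll t2 [-])
[11] deliver 0→1 → N1(lead t2 [r])
[12] deliver 1→2 → N2(foll t2 [r])
[13] deliver 2→1 → ∅
[14] deliver 2→1 → ∅
[15] timeout(2) → N2(cand t3 [r])
[16] deliver 1→2 → ∅
[17] propose(2,'y') → ∅
[18] deliver 2→1 → N1(foll t3 [r])
[19] deliver 1→2 → N2(lead t3 [r])

empty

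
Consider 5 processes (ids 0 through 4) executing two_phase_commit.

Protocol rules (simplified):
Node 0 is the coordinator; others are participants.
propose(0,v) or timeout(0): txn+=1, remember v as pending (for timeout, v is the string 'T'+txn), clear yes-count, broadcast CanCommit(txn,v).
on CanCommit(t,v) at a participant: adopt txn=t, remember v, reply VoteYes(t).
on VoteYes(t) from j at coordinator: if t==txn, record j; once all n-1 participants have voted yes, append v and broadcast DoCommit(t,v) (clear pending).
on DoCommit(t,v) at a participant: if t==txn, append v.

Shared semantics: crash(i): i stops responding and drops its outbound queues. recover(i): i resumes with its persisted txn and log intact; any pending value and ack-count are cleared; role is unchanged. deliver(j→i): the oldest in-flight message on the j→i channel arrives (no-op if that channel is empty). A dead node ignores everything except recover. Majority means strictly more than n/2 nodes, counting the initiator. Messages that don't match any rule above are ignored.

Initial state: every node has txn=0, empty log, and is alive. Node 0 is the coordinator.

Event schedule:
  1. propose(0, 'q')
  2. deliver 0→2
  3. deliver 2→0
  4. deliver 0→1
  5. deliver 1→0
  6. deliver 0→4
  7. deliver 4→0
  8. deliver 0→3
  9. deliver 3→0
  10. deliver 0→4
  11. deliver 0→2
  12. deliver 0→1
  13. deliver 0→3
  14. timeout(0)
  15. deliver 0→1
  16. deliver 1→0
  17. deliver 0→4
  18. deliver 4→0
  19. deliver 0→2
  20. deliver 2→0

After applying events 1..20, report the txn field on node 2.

2

after 1 — propose(0,'q'): n0:coor/t1/[-]
after 2 — deliver 0→2: n2:part/t1/[-]
after 3 — deliver 2→0: ·
after 4 — deliver 0→1: n1:part/t1/[-]
after 5 — deliver 1→0: ·
after 6 — deliver 0→4: n4:part/t1/[-]
after 7 — deliver 4→0: ·
after 8 — deliver 0→3: n3:part/t1/[-]
after 9 — deliver 3→0: n0:coor/t1/[q]
after 10 — deliver 0→4: n4:part/t1/[q]
after 11 — deliver 0→2: n2:part/t1/[q]
after 12 — deliver 0→1: n1:part/t1/[q]
after 13 — deliver 0→3: n3:part/t1/[q]
after 14 — timeout(0): n0:coor/t2/[q]
after 15 — deliver 0→1: n1:part/t2/[q]
after 16 — deliver 1→0: ·
after 17 — deliver 0→4: n4:part/t2/[q]
after 18 — deliver 4→0: ·
after 19 — deliver 0→2: n2:part/t2/[q]
after 20 — deliver 2→0: ·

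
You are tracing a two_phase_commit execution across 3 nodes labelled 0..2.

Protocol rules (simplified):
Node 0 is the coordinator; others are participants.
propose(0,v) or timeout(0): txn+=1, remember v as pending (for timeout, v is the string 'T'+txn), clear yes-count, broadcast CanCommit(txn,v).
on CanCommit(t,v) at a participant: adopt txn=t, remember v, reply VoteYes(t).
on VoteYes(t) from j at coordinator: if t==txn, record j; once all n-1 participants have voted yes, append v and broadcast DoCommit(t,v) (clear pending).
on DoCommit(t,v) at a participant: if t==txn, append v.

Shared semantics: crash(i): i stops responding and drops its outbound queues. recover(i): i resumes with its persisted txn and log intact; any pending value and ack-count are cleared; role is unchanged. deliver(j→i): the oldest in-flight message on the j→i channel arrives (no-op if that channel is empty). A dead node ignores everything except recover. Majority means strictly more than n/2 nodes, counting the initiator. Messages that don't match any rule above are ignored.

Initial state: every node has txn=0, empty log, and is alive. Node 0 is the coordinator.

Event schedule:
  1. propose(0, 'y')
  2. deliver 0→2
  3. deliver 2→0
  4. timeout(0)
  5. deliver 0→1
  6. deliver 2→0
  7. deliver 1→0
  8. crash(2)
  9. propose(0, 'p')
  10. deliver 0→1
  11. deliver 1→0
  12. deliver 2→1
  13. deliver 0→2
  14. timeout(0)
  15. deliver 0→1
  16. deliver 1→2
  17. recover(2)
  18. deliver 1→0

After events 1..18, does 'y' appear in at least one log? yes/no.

no

after 1 — propose(0,'y'): n0:coor/t1/[-]
after 2 — deliver 0→2: n2:part/t1/[-]
after 3 — deliver 2→0: ·
after 4 — timeout(0): n0:coor/t2/[-]
after 5 — deliver 0→1: n1:part/t1/[-]
after 6 — deliver 2→0: ·
after 7 — deliver 1→0: ·
after 8 — crash(2): n2:✗part/t1/[-]
after 9 — propose(0,'p'): n0:coor/t3/[-]
after 10 — deliver 0→1: n1:part/t2/[-]
after 11 — deliver 1→0: ·
after 12 — deliver 2→1: ·
after 13 — deliver 0→2: ·
after 14 — timeout(0): n0:coor/t4/[-]
after 15 — deliver 0→1: n1:part/t3/[-]
after 16 — deliver 1→2: ·
after 17 — recover(2): n2:part/t1/[-]
after 18 — deliver 1→0: ·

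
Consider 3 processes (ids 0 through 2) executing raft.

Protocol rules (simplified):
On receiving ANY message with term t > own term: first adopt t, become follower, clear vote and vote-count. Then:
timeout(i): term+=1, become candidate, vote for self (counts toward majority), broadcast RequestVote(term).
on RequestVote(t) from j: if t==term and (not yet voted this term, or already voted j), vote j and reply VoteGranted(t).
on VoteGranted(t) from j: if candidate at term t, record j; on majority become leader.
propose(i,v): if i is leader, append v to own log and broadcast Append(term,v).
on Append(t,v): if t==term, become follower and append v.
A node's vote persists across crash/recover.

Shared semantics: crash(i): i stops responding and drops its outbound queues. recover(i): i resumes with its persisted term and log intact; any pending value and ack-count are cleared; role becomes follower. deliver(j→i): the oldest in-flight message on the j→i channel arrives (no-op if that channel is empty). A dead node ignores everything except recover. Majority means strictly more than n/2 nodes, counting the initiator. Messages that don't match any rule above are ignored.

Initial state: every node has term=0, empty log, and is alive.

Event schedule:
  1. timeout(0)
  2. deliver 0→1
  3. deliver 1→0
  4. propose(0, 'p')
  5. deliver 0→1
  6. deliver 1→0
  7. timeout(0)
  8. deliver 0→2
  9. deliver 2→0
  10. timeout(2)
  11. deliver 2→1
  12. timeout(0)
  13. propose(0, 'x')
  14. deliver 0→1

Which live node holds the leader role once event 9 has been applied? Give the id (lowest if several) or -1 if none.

step 1 timeout(0): 0={cand,t=1,log=-}
step 2 deliver 0→1: 1={foll,t=1,log=-}
step 3 deliver 1→0: 0={lead,t=1,log=-}
step 4 propose(0,'p'): 0={lead,t=1,log=p}
step 5 deliver 0→1: 1={foll,t=1,log=p}
step 6 deliver 1→0: —
step 7 timeout(0): 0={cand,t=2,log=p}
step 8 deliver 0→2: 2={foll,t=1,log=-}
step 9 deliver 2→0: —

-1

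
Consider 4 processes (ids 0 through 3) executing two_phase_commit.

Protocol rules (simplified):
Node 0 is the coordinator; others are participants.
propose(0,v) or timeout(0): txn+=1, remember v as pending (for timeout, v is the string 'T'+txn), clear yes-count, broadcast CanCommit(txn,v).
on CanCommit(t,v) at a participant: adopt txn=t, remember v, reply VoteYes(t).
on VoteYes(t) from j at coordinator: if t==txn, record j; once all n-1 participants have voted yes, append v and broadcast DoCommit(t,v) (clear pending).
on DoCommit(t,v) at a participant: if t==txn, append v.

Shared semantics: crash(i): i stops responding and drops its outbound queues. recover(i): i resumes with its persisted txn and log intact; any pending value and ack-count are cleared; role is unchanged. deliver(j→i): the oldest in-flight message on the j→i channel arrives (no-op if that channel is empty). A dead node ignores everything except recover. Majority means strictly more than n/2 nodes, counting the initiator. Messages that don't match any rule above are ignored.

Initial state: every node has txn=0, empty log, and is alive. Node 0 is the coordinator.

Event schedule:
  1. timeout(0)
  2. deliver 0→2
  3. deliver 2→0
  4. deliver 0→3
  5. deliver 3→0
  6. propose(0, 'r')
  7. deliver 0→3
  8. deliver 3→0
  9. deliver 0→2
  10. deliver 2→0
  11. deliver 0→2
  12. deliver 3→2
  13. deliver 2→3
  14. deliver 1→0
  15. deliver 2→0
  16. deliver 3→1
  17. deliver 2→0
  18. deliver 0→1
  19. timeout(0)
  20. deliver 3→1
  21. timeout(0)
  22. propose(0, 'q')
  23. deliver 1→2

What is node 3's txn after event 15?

e1 timeout(0): 0[coor,t=1,-]
e2 deliver 0→2: 2[part,t=1,-]
e3 deliver 2→0: ·
e4 deliver 0→3: 3[part,t=1,-]
e5 deliver 3→0: ·
e6 propose(0,'r'): 0[coor,t=2,-]
e7 deliver 0→3: 3[part,t=2,-]
e8 deliver 3→0: ·
e9 deliver 0→2: 2[part,t=2,-]
e10 deliver 2→0: ·
e11 deliver 0→2: ·
e12 deliver 3→2: ·
e13 deliver 2→3: ·
e14 deliver 1→0: ·
e15 deliver 2→0: ·

2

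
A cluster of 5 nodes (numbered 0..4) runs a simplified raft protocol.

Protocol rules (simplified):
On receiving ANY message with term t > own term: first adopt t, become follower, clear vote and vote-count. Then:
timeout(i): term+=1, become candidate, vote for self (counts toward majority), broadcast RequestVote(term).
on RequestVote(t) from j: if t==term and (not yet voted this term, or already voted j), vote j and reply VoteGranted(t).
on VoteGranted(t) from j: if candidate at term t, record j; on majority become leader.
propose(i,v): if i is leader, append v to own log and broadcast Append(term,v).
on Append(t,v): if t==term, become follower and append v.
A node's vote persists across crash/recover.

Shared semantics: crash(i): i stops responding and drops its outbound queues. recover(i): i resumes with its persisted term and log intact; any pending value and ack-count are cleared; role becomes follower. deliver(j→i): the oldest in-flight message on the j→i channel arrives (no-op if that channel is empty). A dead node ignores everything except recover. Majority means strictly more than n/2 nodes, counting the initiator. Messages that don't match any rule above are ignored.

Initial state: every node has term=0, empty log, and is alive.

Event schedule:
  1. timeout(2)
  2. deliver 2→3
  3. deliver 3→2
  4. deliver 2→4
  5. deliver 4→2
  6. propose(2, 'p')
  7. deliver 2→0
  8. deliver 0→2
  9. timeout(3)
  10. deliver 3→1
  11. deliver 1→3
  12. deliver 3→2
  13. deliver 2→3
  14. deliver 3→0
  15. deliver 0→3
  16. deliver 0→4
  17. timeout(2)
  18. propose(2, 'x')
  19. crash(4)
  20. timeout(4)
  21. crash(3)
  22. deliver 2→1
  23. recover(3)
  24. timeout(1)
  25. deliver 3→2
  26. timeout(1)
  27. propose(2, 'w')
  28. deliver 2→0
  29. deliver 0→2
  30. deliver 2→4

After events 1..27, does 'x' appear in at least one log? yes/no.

step 1 timeout(2): 2={cand,t=1,log=-}
step 2 deliver 2→3: 3={foll,t=1,log=-}
step 3 deliver 3→2: —
step 4 deliver 2→4: 4={foll,t=1,log=-}
step 5 deliver 4→2: 2={lead,t=1,log=-}
step 6 propose(2,'p'): 2={lead,t=1,log=p}
step 7 deliver 2→0: 0={foll,t=1,log=-}
step 8 deliver 0→2: —
step 9 timeout(3): 3={cand,t=2,log=-}
step 10 deliver 3→1: 1={foll,t=2,log=-}
step 11 deliver 1→3: —
step 12 deliver 3→2: 2={foll,t=2,log=p}
step 13 deliver 2→3: —
step 14 deliver 3→0: 0={foll,t=2,log=-}
step 15 deliver 0→3: 3={lead,t=2,log=-}
step 16 deliver 0→4: —
step 17 timeout(2): 2={cand,t=3,log=p}
step 18 propose(2,'x'): —
step 19 crash(4): 4={✗foll,t=1,log=-}
step 20 timeout(4): —
step 21 crash(3): 3={✗lead,t=2,log=-}
step 22 deliver 2→1: —
step 23 recover(3): 3={foll,t=2,log=-}
step 24 timeout(1): 1={cand,t=3,log=-}
step 25 deliver 3→2: —
step 26 timeout(1): 1={cand,t=4,log=-}
step 27 propose(2,'w'): —

no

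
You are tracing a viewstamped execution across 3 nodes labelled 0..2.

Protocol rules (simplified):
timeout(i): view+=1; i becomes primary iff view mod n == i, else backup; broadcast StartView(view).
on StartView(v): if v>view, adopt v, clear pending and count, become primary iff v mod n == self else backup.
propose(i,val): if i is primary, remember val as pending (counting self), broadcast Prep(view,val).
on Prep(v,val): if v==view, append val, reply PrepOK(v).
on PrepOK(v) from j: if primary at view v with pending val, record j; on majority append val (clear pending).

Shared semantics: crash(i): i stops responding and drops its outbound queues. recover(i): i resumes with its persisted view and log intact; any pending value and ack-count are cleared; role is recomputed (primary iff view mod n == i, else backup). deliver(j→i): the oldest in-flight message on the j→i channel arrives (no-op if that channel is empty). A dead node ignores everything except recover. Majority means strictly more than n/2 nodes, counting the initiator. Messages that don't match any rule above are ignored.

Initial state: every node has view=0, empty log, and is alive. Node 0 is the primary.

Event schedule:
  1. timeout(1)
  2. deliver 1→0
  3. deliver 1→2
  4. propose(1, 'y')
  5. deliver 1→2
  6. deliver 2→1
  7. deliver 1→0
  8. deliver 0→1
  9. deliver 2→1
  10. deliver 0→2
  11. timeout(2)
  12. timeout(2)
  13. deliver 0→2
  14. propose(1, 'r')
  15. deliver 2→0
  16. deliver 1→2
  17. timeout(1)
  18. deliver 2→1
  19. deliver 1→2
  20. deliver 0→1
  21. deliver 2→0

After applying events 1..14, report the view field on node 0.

1

after 1 — timeout(1): n1:prim/v1/[-]
after 2 — deliver 1→0: n0:back/v1/[-]
after 3 — deliver 1→2: n2:back/v1/[-]
after 4 — propose(1,'y'): ·
after 5 — deliver 1→2: n2:back/v1/[y]
after 6 — deliver 2→1: n1:prim/v1/[y]
after 7 — deliver 1→0: n0:back/v1/[y]
after 8 — deliver 0→1: ·
after 9 — deliver 2→1: ·
after 10 — deliver 0→2: ·
after 11 — timeout(2): n2:prim/v2/[y]
after 12 — timeout(2): n2:back/v3/[y]
after 13 — deliver 0→2: ·
after 14 — propose(1,'r'): ·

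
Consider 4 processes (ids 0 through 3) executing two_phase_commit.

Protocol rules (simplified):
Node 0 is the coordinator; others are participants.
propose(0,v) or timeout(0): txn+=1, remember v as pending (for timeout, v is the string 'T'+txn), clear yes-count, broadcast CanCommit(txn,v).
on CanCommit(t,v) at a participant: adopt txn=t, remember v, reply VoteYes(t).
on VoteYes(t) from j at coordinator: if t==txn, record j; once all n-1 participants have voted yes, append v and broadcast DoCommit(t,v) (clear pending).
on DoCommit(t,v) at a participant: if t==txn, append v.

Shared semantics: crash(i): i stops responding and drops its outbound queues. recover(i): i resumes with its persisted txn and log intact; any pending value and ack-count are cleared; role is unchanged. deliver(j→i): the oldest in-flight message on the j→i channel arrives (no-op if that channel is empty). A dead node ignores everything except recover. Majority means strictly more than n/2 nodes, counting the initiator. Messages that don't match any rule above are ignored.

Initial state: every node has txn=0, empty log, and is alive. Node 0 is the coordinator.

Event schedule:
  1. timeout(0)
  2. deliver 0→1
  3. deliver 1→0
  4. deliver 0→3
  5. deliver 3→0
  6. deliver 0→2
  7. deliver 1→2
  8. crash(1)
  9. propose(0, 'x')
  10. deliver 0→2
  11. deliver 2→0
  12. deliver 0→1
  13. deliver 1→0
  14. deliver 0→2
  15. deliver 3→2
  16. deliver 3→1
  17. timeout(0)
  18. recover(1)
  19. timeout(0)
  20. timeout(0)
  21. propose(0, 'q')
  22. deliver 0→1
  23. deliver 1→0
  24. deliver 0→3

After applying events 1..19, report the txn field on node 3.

1

step 1 timeout(0): 0={coor,t=1,log=-}
step 2 deliver 0→1: 1={part,t=1,log=-}
step 3 deliver 1→0: —
step 4 deliver 0→3: 3={part,t=1,log=-}
step 5 deliver 3→0: —
step 6 deliver 0→2: 2={part,t=1,log=-}
step 7 deliver 1→2: —
step 8 crash(1): 1={✗part,t=1,log=-}
step 9 propose(0,'x'): 0={coor,t=2,log=-}
step 10 deliver 0→2: 2={part,t=2,log=-}
step 11 deliver 2→0: —
step 12 deliver 0→1: —
step 13 deliver 1→0: —
step 14 deliver 0→2: —
step 15 deliver 3→2: —
step 16 deliver 3→1: —
step 17 timeout(0): 0={coor,t=3,log=-}
step 18 recover(1): 1={part,t=1,log=-}
step 19 timeout(0): 0={coor,t=4,log=-}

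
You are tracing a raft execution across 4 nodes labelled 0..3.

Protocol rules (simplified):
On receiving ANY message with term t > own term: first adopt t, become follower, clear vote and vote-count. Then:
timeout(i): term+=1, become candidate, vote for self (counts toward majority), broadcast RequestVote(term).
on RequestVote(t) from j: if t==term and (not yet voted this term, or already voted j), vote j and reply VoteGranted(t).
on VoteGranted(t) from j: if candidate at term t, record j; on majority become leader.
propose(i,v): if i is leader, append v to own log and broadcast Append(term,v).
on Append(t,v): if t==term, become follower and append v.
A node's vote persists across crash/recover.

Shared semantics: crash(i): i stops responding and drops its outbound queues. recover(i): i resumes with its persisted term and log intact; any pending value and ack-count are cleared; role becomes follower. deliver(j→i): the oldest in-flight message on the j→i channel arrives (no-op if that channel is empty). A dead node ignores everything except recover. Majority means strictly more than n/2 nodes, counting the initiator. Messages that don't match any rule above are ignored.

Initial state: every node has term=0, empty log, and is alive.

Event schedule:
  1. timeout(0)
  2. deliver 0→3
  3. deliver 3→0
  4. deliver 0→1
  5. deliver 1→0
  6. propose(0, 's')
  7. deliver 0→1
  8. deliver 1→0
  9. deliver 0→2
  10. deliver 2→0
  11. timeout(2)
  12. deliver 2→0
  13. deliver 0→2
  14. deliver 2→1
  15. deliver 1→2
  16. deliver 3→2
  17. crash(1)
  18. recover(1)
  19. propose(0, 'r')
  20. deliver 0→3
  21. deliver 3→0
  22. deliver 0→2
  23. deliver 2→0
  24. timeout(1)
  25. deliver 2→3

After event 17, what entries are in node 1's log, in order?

s

after 1 — timeout(0): n0:cand/t1/[-]
after 2 — deliver 0→3: n3:foll/t1/[-]
after 3 — deliver 3→0: ·
after 4 — deliver 0→1: n1:foll/t1/[-]
after 5 — deliver 1→0: n0:lead/t1/[-]
after 6 — propose(0,'s'): n0:lead/t1/[s]
after 7 — deliver 0→1: n1:foll/t1/[s]
after 8 — deliver 1→0: ·
after 9 — deliver 0→2: n2:foll/t1/[-]
after 10 — deliver 2→0: ·
after 11 — timeout(2): n2:cand/t2/[-]
after 12 — deliver 2→0: n0:foll/t2/[s]
after 13 — deliver 0→2: ·
after 14 — deliver 2→1: n1:foll/t2/[s]
after 15 — deliver 1→2: ·
after 16 — deliver 3→2: ·
after 17 — crash(1): n1:✗foll/t2/[s]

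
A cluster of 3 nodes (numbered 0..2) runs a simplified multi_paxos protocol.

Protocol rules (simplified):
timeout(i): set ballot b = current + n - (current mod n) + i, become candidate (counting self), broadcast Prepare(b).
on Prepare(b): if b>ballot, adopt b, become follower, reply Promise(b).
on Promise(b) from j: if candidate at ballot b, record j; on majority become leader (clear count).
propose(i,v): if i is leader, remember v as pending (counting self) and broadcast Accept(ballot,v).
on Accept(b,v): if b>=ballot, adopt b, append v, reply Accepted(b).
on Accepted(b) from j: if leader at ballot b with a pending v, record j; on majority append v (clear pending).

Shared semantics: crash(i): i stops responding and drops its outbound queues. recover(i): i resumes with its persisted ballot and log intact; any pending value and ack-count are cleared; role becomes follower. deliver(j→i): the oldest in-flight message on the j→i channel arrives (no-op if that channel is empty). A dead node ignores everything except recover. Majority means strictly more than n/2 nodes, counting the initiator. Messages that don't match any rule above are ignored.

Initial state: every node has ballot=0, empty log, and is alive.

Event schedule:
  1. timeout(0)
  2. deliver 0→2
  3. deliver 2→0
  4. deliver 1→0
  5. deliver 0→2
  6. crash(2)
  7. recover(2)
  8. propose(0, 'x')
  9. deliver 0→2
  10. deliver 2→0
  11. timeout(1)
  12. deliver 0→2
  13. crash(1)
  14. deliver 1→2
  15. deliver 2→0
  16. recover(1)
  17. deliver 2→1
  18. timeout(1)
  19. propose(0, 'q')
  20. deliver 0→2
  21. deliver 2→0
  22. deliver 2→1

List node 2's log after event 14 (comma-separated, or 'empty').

after 1 — timeout(0): n0:cand/b3/[-]
after 2 — deliver 0→2: n2:foll/b3/[-]
after 3 — deliver 2→0: n0:lead/b3/[-]
after 4 — deliver 1→0: ·
after 5 — deliver 0→2: ·
after 6 — crash(2): n2:✗foll/b3/[-]
after 7 — recover(2): n2:foll/b3/[-]
after 8 — propose(0,'x'): ·
after 9 — deliver 0→2: n2:foll/b3/[x]
after 10 — deliver 2→0: n0:lead/b3/[x]
after 11 — timeout(1): n1:cand/b4/[-]
after 12 — deliver 0→2: ·
after 13 — crash(1): n1:✗cand/b4/[-]
after 14 — deliver 1→2: ·

x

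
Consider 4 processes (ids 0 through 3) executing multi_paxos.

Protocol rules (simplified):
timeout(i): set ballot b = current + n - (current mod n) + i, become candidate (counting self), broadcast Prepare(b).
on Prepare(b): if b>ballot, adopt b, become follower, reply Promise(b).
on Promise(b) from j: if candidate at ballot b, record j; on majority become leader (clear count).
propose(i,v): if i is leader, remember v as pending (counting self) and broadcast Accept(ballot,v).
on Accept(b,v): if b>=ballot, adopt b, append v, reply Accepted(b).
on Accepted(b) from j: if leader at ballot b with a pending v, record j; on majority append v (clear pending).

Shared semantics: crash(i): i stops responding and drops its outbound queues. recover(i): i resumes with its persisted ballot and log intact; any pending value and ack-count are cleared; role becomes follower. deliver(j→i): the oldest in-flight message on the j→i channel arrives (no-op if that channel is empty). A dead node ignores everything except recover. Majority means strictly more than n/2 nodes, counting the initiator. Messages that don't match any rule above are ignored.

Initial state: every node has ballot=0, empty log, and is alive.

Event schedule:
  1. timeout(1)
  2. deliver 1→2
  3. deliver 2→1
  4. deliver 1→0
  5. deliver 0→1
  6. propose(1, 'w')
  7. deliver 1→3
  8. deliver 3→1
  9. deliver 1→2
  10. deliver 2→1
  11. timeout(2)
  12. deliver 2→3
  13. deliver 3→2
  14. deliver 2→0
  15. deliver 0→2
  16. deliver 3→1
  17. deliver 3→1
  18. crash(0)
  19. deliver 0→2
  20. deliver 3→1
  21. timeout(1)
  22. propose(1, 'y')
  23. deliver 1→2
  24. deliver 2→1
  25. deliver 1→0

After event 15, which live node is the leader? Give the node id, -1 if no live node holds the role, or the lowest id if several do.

1

e1 timeout(1): 1[cand,b=5,-]
e2 deliver 1→2: 2[foll,b=5,-]
e3 deliver 2→1: ·
e4 deliver 1→0: 0[foll,b=5,-]
e5 deliver 0→1: 1[lead,b=5,-]
e6 propose(1,'w'): ·
e7 deliver 1→3: 3[foll,b=5,-]
e8 deliver 3→1: ·
e9 deliver 1→2: 2[foll,b=5,w]
e10 deliver 2→1: ·
e11 timeout(2): 2[cand,b=10,w]
e12 deliver 2→3: 3[foll,b=10,-]
e13 deliver 3→2: ·
e14 deliver 2→0: 0[foll,b=10,-]
e15 deliver 0→2: 2[lead,b=10,w]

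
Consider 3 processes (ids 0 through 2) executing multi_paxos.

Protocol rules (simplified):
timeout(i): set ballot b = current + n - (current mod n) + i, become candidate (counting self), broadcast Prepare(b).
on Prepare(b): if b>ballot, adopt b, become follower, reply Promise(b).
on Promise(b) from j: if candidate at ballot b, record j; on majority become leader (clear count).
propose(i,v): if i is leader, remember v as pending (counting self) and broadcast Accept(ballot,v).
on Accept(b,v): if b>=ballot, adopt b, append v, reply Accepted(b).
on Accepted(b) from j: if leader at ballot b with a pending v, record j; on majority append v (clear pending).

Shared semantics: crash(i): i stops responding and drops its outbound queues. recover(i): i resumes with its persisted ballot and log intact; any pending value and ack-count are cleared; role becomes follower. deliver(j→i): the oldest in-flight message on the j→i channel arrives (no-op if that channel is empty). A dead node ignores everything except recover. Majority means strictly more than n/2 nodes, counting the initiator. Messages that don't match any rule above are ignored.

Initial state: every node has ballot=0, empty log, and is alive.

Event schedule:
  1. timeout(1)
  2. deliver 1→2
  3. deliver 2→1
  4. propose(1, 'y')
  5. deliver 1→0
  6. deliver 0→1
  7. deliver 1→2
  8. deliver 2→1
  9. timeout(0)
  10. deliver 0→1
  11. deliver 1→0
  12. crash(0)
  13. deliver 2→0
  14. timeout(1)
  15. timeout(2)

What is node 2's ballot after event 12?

after 1 — timeout(1): n1:cand/b4/[-]
after 2 — deliver 1→2: n2:foll/b4/[-]
after 3 — deliver 2→1: n1:lead/b4/[-]
after 4 — propose(1,'y'): ·
after 5 — deliver 1→0: n0:foll/b4/[-]
after 6 — deliver 0→1: ·
after 7 — deliver 1→2: n2:foll/b4/[y]
after 8 — deliver 2→1: n1:lead/b4/[y]
after 9 — timeout(0): n0:cand/b6/[-]
after 10 — deliver 0→1: n1:foll/b6/[y]
after 11 — deliver 1→0: ·
after 12 — crash(0): n0:✗cand/b6/[-]

4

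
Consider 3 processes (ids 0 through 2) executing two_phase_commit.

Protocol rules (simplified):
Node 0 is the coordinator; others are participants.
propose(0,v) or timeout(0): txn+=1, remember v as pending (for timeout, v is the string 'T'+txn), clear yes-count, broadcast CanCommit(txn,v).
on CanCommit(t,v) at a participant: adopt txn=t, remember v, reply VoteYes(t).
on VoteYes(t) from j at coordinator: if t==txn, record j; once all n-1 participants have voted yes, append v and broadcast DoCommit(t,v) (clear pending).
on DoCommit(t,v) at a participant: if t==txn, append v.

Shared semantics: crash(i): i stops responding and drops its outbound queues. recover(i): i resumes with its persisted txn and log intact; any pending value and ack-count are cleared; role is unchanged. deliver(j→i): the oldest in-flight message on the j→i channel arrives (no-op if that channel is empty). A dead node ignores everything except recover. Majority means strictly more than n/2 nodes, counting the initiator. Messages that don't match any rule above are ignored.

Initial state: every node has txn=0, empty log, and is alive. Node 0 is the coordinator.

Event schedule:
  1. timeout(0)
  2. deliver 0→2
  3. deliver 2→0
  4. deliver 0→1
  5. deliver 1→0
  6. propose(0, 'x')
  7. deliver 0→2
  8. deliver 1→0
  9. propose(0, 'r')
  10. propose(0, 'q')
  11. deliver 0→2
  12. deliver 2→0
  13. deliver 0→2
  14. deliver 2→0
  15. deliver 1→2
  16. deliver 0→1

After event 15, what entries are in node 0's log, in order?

T1

after 1 — timeout(0): n0:coor/t1/[-]
after 2 — deliver 0→2: n2:part/t1/[-]
after 3 — deliver 2→0: ·
after 4 — deliver 0→1: n1:part/t1/[-]
after 5 — deliver 1→0: n0:coor/t1/[T1]
after 6 — propose(0,'x'): n0:coor/t2/[T1]
after 7 — deliver 0→2: n2:part/t1/[T1]
after 8 — deliver 1→0: ·
after 9 — propose(0,'r'): n0:coor/t3/[T1]
after 10 — propose(0,'q'): n0:coor/t4/[T1]
after 11 — deliver 0→2: n2:part/t2/[T1]
after 12 — deliver 2→0: ·
after 13 — deliver 0→2: n2:part/t3/[T1]
after 14 — deliver 2→0: ·
after 15 — deliver 1→2: ·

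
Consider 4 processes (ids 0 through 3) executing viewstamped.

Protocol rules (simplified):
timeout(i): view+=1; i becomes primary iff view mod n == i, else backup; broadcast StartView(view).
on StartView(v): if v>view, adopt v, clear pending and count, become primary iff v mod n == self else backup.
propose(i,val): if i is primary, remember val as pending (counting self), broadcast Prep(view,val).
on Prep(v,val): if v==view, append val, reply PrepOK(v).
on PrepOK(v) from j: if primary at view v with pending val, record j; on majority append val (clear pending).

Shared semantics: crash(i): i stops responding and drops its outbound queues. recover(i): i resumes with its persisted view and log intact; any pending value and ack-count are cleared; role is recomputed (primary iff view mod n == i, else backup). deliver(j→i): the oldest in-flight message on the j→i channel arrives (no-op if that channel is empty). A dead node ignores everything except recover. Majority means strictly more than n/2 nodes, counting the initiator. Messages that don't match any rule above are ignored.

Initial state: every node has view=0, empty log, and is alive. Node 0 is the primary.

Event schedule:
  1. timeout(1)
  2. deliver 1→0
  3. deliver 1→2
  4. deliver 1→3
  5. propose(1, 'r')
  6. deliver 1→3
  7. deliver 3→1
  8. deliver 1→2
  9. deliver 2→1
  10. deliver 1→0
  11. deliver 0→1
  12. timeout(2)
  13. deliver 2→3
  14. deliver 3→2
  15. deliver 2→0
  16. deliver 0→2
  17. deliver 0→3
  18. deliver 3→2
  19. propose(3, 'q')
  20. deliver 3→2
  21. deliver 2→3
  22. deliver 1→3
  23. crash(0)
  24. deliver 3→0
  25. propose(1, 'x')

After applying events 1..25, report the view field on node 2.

2

after 1 — timeout(1): n1:prim/v1/[-]
after 2 — deliver 1→0: n0:back/v1/[-]
after 3 — deliver 1→2: n2:back/v1/[-]
after 4 — deliver 1→3: n3:back/v1/[-]
after 5 — propose(1,'r'): ·
after 6 — deliver 1→3: n3:back/v1/[r]
after 7 — deliver 3→1: ·
after 8 — deliver 1→2: n2:back/v1/[r]
after 9 — deliver 2→1: n1:prim/v1/[r]
after 10 — deliver 1→0: n0:back/v1/[r]
after 11 — deliver 0→1: ·
after 12 — timeout(2): n2:prim/v2/[r]
after 13 — deliver 2→3: n3:back/v2/[r]
after 14 — deliver 3→2: ·
after 15 — deliver 2→0: n0:back/v2/[r]
after 16 — deliver 0→2: ·
after 17 — deliver 0→3: ·
after 18 — deliver 3→2: ·
after 19 — propose(3,'q'): ·
after 20 — deliver 3→2: ·
after 21 — deliver 2→3: ·
after 22 — deliver 1→3: ·
after 23 — crash(0): n0:✗back/v2/[r]
after 24 — deliver 3→0: ·
after 25 — propose(1,'x'): ·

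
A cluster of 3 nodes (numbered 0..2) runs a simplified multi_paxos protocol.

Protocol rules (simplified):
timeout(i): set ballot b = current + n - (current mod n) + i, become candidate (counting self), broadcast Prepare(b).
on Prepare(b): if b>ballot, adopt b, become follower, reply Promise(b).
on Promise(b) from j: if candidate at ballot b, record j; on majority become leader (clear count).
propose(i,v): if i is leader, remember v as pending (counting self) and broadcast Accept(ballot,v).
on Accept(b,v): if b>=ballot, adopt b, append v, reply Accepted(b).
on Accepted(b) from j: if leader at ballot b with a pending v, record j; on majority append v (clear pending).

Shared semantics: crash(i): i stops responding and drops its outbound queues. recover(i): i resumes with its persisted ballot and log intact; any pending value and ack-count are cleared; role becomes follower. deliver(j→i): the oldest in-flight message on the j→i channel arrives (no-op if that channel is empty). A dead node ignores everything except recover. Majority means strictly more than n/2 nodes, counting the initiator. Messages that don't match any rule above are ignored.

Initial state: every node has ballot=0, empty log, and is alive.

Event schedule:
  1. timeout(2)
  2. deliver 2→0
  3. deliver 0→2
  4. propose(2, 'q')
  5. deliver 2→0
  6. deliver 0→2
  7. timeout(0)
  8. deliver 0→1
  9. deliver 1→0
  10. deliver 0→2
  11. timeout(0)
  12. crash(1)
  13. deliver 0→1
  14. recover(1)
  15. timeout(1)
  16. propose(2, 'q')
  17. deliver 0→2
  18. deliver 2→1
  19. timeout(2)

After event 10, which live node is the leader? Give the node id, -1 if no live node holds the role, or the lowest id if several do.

0

[1] timeout(2) → N2(cand b5 [-])
[2] deliver 2→0 → N0(foll b5 [-])
[3] deliver 0→2 → N2(lead b5 [-])
[4] propose(2,'q') → ∅
[5] deliver 2→0 → N0(foll b5 [q])
[6] deliver 0→2 → N2(lead b5 [q])
[7] timeout(0) → N0(cand b6 [q])
[8] deliver 0→1 → N1(foll b6 [-])
[9] deliver 1→0 → N0(lead b6 [q])
[10] deliver 0→2 → N2(foll b6 [q])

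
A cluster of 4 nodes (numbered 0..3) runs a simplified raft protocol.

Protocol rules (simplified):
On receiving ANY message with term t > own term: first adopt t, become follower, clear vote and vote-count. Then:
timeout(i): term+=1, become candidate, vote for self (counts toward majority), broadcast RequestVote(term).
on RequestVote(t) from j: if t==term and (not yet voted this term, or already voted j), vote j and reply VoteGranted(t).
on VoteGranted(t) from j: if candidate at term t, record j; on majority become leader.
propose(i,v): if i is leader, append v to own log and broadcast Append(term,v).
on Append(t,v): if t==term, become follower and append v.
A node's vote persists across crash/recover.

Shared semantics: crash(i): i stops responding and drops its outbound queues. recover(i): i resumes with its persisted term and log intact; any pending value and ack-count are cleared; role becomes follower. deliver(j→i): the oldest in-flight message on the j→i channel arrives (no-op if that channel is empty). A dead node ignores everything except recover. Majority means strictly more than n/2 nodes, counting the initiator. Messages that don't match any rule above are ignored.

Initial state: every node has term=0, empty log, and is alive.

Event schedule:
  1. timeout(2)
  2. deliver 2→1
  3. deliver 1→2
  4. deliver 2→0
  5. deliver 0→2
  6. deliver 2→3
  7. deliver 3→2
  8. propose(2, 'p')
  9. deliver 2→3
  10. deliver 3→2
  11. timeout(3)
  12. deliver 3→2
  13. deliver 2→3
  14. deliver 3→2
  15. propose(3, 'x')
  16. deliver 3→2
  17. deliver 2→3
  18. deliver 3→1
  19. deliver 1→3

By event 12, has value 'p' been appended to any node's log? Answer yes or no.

yes

after 1 — timeout(2): n2:cand/t1/[-]
after 2 — deliver 2→1: n1:foll/t1/[-]
after 3 — deliver 1→2: ·
after 4 — deliver 2→0: n0:foll/t1/[-]
after 5 — deliver 0→2: n2:lead/t1/[-]
after 6 — deliver 2→3: n3:foll/t1/[-]
after 7 — deliver 3→2: ·
after 8 — propose(2,'p'): n2:lead/t1/[p]
after 9 — deliver 2→3: n3:foll/t1/[p]
after 10 — deliver 3→2: ·
after 11 — timeout(3): n3:cand/t2/[p]
after 12 — deliver 3→2: n2:foll/t2/[p]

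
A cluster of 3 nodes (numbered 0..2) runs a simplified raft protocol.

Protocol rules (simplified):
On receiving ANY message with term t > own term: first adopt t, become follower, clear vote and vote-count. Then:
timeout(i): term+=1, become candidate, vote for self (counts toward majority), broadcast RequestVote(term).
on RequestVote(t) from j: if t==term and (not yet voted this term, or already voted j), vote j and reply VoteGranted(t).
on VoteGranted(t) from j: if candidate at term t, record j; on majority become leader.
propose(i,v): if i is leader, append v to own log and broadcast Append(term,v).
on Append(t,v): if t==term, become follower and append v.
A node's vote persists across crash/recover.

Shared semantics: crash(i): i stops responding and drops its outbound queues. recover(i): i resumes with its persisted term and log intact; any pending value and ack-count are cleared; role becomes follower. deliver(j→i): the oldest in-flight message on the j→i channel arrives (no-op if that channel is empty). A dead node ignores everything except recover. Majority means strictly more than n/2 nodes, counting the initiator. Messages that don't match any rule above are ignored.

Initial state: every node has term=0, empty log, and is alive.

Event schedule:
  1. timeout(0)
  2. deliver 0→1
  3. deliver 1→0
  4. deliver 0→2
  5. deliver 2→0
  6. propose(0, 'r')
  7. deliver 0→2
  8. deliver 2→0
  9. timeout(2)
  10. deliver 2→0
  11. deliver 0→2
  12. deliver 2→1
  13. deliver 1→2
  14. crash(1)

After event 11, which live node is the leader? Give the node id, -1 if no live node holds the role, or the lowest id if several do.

2

[1] timeout(0) → N0(cand t1 [-])
[2] deliver 0→1 → N1(foll t1 [-])
[3] deliver 1→0 → N0(lead t1 [-])
[4] deliver 0→2 → N2(foll t1 [-])
[5] deliver 2→0 → ∅
[6] propose(0,'r') → N0(lead t1 [r])
[7] deliver 0→2 → N2(foll t1 [r])
[8] deliver 2→0 → ∅
[9] timeout(2) → N2(cand t2 [r])
[10] deliver 2→0 → N0(foll t2 [r])
[11] deliver 0→2 → N2(lead t2 [r])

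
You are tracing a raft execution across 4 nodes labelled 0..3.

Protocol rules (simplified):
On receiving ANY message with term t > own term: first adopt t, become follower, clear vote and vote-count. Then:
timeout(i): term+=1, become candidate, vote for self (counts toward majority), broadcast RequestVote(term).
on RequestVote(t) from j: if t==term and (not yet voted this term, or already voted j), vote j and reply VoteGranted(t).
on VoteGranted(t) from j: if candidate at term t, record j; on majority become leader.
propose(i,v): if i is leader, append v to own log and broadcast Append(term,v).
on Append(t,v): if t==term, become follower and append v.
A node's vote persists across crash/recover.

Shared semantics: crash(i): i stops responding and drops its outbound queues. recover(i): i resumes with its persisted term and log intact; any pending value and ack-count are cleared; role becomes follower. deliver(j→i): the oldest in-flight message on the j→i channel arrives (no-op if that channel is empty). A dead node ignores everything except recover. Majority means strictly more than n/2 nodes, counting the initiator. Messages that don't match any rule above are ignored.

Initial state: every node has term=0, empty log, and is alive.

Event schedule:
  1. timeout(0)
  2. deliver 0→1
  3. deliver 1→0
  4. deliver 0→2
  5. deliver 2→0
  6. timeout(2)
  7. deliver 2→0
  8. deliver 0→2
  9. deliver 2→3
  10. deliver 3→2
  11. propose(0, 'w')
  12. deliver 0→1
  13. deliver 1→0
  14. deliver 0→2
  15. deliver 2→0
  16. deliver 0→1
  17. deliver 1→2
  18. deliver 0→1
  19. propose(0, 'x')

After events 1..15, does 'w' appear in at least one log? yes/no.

e1 timeout(0): 0[cand,t=1,-]
e2 deliver 0→1: 1[foll,t=1,-]
e3 deliver 1→0: ·
e4 deliver 0→2: 2[foll,t=1,-]
e5 deliver 2→0: 0[lead,t=1,-]
e6 timeout(2): 2[cand,t=2,-]
e7 deliver 2→0: 0[foll,t=2,-]
e8 deliver 0→2: ·
e9 deliver 2→3: 3[foll,t=2,-]
e10 deliver 3→2: 2[lead,t=2,-]
e11 propose(0,'w'): ·
e12 deliver 0→1: ·
e13 deliver 1→0: ·
e14 deliver 0→2: ·
e15 deliver 2→0: ·

no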